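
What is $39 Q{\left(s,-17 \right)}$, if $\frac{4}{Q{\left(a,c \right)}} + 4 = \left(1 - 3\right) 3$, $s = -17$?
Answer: $- \frac{78}{5} \approx -15.6$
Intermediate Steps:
$Q{\left(a,c \right)} = - \frac{2}{5}$ ($Q{\left(a,c \right)} = \frac{4}{-4 + \left(1 - 3\right) 3} = \frac{4}{-4 - 6} = \frac{4}{-10} = 4 \left(- \frac{1}{10}\right) = - \frac{2}{5}$)
$39 Q{\left(s,-17 \right)} = 39 \left(- \frac{2}{5}\right) = - \frac{78}{5}$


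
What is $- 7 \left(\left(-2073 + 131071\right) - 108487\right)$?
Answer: $-143577$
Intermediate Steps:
$- 7 \left(\left(-2073 + 131071\right) - 108487\right) = - 7 \left(128998 - 108487\right) = \left(-7\right) 20511 = -143577$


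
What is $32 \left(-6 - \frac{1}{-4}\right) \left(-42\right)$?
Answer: $7728$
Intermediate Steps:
$32 \left(-6 - \frac{1}{-4}\right) \left(-42\right) = 32 \left(-6 - - \frac{1}{4}\right) \left(-42\right) = 32 \left(-6 + \frac{1}{4}\right) \left(-42\right) = 32 \left(- \frac{23}{4}\right) \left(-42\right) = \left(-184\right) \left(-42\right) = 7728$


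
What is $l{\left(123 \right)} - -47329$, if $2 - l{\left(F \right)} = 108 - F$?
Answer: $47346$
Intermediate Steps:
$l{\left(F \right)} = -106 + F$ ($l{\left(F \right)} = 2 - \left(108 - F\right) = 2 + \left(-108 + F\right) = -106 + F$)
$l{\left(123 \right)} - -47329 = \left(-106 + 123\right) - -47329 = 17 + 47329 = 47346$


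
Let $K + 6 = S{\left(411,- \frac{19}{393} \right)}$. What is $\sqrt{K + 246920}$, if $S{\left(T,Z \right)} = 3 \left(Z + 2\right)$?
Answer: $\frac{\sqrt{4237391631}}{131} \approx 496.91$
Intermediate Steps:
$S{\left(T,Z \right)} = 6 + 3 Z$ ($S{\left(T,Z \right)} = 3 \left(2 + Z\right) = 6 + 3 Z$)
$K = - \frac{19}{131}$ ($K = -6 + \left(6 + 3 \left(- \frac{19}{393}\right)\right) = -6 + \left(6 - \frac{19}{131}\right) = -6 + \frac{767}{131} = - \frac{19}{131} \approx -0.14504$)
$\sqrt{K + 246920} = \sqrt{- \frac{19}{131} + 246920} = \sqrt{\frac{32346501}{131}} = \frac{\sqrt{4237391631}}{131}$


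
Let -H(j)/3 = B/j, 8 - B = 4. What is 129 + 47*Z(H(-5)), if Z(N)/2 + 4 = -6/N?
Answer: -482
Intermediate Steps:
B = 4 (B = 8 - 1*4 = 8 - 4 = 4)
H(j) = -12/j
Z(N) = -8 - 12/N (Z(N) = -8 + 2*(-6/N) = -8 - 12/N)
129 + 47*Z(H(-5)) = 129 + 47*(-8 - 12/((-12/(-5)))) = 129 + 47*(-8 - 12/((-12*(-⅕)))) = 129 + 47*(-8 - 12/12/5) = 129 + 47*(-8 - 12*5/12) = 129 + 47*(-8 - 5) = 129 + 47*(-13) = 129 - 611 = -482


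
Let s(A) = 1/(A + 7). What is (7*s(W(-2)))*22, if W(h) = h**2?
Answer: 14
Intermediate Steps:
s(A) = 1/(7 + A)
(7*s(W(-2)))*22 = (7/(7 + (-2)**2))*22 = (7/(7 + 4))*22 = (7/11)*22 = 14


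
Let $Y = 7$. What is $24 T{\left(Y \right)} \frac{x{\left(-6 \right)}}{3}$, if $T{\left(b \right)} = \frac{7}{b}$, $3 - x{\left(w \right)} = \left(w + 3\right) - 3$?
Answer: $72$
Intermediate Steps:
$x{\left(w \right)} = 3 - w$ ($x{\left(w \right)} = 3 - \left(\left(w + 3\right) - 3\right) = 3 - \left(\left(3 + w\right) - 3\right) = 3 - w$)
$24 T{\left(Y \right)} \frac{x{\left(-6 \right)}}{3} = 24 \cdot \frac{7}{7} \frac{3 - -6}{3} = 24 \cdot 7 \cdot \frac{1}{7} \left(3 + 6\right) \frac{1}{3} = 24 \cdot 1 \cdot 9 \cdot \frac{1}{3} = 24 \cdot 3 = 72$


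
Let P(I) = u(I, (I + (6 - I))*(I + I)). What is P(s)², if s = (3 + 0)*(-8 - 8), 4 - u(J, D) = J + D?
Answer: 394384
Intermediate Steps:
u(J, D) = 4 - D - J (u(J, D) = 4 - (J + D) = 4 - (D + J) = 4 + (-D - J) = 4 - D - J)
s = -48 (s = 3*(-16) = -48)
P(I) = 4 - 13*I (P(I) = 4 - (I + (6 - I))*(I + I) - I = 4 - 6*2*I - I = 4 - 12*I - I = 4 - 13*I)
P(s)² = (4 - 13*(-48))² = (4 + 624)² = 628² = 394384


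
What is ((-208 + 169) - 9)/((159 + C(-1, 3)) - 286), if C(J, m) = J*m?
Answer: 24/65 ≈ 0.36923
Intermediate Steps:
((-208 + 169) - 9)/((159 + C(-1, 3)) - 286) = ((-208 + 169) - 9)/((159 - 1*3) - 286) = (-39 - 9)/((159 - 3) - 286) = -48/(156 - 286) = -48/(-130) = -48*(-1/130) = 24/65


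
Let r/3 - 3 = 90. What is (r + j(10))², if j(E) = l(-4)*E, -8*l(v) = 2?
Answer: 305809/4 ≈ 76452.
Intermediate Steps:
r = 279 (r = 9 + 3*90 = 9 + 270 = 279)
l(v) = -¼ (l(v) = -⅛*2 = -¼)
j(E) = -E/4
(r + j(10))² = (279 - ¼*10)² = (279 - 5/2)² = (553/2)² = 305809/4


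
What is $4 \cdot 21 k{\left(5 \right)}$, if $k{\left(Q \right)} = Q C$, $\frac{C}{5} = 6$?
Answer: $12600$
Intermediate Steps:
$C = 30$ ($C = 5 \cdot 6 = 30$)
$k{\left(Q \right)} = 30 Q$ ($k{\left(Q \right)} = Q 30 = 30 Q$)
$4 \cdot 21 k{\left(5 \right)} = 4 \cdot 21 \cdot 30 \cdot 5 = 84 \cdot 150 = 12600$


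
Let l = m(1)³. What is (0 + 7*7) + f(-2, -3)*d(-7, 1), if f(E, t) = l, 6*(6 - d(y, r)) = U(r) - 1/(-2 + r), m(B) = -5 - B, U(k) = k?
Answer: -1175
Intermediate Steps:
d(y, r) = 6 - r/6 + 1/(6*(-2 + r)) (d(y, r) = 6 - (r - 1/(-2 + r))/6 = 6 + (-r/6 + 1/(6*(-2 + r))) = 6 - r/6 + 1/(6*(-2 + r)))
l = -216 (l = (-5 - 1*1)³ = (-5 - 1)³ = (-6)³ = -216)
f(E, t) = -216
(0 + 7*7) + f(-2, -3)*d(-7, 1) = (0 + 7*7) - 36*(-71 - 1*1² + 38*1)/(-2 + 1) = (0 + 49) - 36*(-71 - 1*1 + 38)/(-1) = 49 - 36*(-1)*(-71 - 1 + 38) = 49 - 36*(-1)*(-34) = 49 - 216*17/3 = 49 - 1224 = -1175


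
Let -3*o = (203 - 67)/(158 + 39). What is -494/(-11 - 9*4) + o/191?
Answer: 55756822/5305407 ≈ 10.509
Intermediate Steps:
o = -136/591 (o = -(203 - 67)/(3*(158 + 39)) = -136/(3*197) = -⅓*136/197 = -136/591 ≈ -0.23012)
-494/(-11 - 9*4) + o/191 = -494/(-11 - 9*4) - 136/591/191 = -494/(-11 - 36) - 136/591*1/191 = -494/(-47) - 136/112881 = -494*(-1/47) - 136/112881 = 494/47 - 136/112881 = 55756822/5305407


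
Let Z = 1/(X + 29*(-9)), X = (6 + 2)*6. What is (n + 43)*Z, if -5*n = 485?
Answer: 18/71 ≈ 0.25352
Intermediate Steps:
n = -97 (n = -⅕*485 = -97)
X = 48 (X = 8*6 = 48)
Z = -1/213 (Z = 1/(48 + 29*(-9)) = 1/(48 - 261) = 1/(-213) = -1/213 ≈ -0.0046948)
(n + 43)*Z = (-97 + 43)*(-1/213) = -54*(-1/213) = 18/71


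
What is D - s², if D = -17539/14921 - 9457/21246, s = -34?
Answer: -366979111787/317011566 ≈ -1157.6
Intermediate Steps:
D = -513741491/317011566 (D = -17539*1/14921 - 9457*1/21246 = -17539/14921 - 9457/21246 = -513741491/317011566 ≈ -1.6206)
D - s² = -513741491/317011566 - 1*(-34)² = -513741491/317011566 - 1*1156 = -513741491/317011566 - 1156 = -366979111787/317011566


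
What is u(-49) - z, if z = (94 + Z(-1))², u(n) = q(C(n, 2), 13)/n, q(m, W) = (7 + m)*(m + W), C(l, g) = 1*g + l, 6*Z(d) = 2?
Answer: -3936601/441 ≈ -8926.5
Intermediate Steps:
Z(d) = ⅓ (Z(d) = (⅙)*2 = ⅓)
C(l, g) = g + l
q(m, W) = (7 + m)*(W + m)
u(n) = (131 + (2 + n)² + 20*n)/n (u(n) = ((2 + n)² + 7*13 + 7*(2 + n) + 13*(2 + n))/n = ((2 + n)² + 91 + (14 + 7*n) + (26 + 13*n))/n = (131 + (2 + n)² + 20*n)/n)
z = 80089/9 (z = (94 + ⅓)² = (283/3)² = 80089/9 ≈ 8898.8)
u(-49) - z = (24 - 49 + 135/(-49)) - 1*80089/9 = (24 - 49 + 135*(-1/49)) - 80089/9 = (24 - 49 - 135/49) - 80089/9 = -1360/49 - 80089/9 = -3936601/441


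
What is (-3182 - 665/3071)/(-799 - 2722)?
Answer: 9772587/10812991 ≈ 0.90378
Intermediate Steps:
(-3182 - 665/3071)/(-799 - 2722) = (-3182 - 665*1/3071)/(-3521) = (-3182 - 665/3071)*(-1/3521) = -9772587/3071*(-1/3521) = 9772587/10812991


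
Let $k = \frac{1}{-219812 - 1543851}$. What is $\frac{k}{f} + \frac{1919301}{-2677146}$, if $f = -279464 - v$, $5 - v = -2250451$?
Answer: $- \frac{1427296600613157969}{1990871356366879360} \approx -0.71692$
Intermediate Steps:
$k = - \frac{1}{1763663}$ ($k = \frac{1}{-1763663} = - \frac{1}{1763663} \approx -5.67 \cdot 10^{-7}$)
$v = 2250456$ ($v = 5 - -2250451 = 5 + 2250451 = 2250456$)
$f = -2529920$ ($f = -279464 - 2250456 = -2529920$)
$\frac{k}{f} + \frac{1919301}{-2677146} = - \frac{1}{1763663 \left(-2529920\right)} + \frac{1919301}{-2677146} = \left(- \frac{1}{1763663}\right) \left(- \frac{1}{2529920}\right) + 1919301 \left(- \frac{1}{2677146}\right) = \frac{1}{4461926296960} - \frac{639767}{892382} = - \frac{1427296600613157969}{1990871356366879360}$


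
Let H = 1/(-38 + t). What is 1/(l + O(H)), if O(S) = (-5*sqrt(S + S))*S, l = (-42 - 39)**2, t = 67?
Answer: 160016229/1049866478419 + 145*sqrt(58)/1049866478419 ≈ 0.00015242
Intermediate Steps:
l = 6561 (l = (-81)**2 = 6561)
H = 1/29 (H = 1/(-38 + 67) = 1/29 ≈ 0.034483)
O(S) = -5*sqrt(2)*S**(3/2) (O(S) = (-5*sqrt(2)*sqrt(S))*S = -5*sqrt(2)*S**(3/2))
1/(l + O(H)) = 1/(6561 - 5*sqrt(2)*(1/29)**(3/2)) = 1/(6561 - 5*sqrt(2)*sqrt(29)/841) = 1/(6561 - 5*sqrt(58)/841)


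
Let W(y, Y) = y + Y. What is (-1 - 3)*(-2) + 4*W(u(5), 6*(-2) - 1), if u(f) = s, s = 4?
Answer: -28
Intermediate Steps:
u(f) = 4
W(y, Y) = Y + y
(-1 - 3)*(-2) + 4*W(u(5), 6*(-2) - 1) = (-1 - 3)*(-2) + 4*((6*(-2) - 1) + 4) = -4*(-2) + 4*((-12 - 1) + 4) = 8 + 4*(-13 + 4) = 8 + 4*(-9) = 8 - 36 = -28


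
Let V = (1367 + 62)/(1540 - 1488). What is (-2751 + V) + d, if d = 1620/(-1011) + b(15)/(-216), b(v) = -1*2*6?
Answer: -429786517/157716 ≈ -2725.1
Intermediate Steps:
V = 1429/52 ≈ 27.481
b(v) = -12 (b(v) = -2*6 = -12)
d = -9383/6066 (d = 1620/(-1011) - 12/(-216) = 1620*(-1/1011) - 12*(-1/216) = -540/337 + 1/18 = -9383/6066 ≈ -1.5468)
(-2751 + V) + d = (-2751 + 1429/52) - 9383/6066 = -141623/52 - 9383/6066 = -429786517/157716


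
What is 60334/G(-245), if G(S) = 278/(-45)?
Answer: -1357515/139 ≈ -9766.3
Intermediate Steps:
G(S) = -278/45 (G(S) = 278*(-1/45) = -278/45)
60334/G(-245) = 60334/(-278/45) = 60334*(-45/278) = -1357515/139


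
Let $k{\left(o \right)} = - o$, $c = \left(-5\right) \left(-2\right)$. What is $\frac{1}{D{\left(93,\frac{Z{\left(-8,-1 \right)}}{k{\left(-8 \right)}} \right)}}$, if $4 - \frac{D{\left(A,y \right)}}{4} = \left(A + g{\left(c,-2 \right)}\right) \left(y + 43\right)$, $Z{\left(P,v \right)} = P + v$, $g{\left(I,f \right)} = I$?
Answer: $- \frac{2}{34473} \approx -5.8016 \cdot 10^{-5}$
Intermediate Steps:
$c = 10$
$D{\left(A,y \right)} = 16 - 4 \left(10 + A\right) \left(43 + y\right)$ ($D{\left(A,y \right)} = 16 - 4 \left(A + 10\right) \left(y + 43\right) = 16 - 4 \left(10 + A\right) \left(43 + y\right)$)
$\frac{1}{D{\left(93,\frac{Z{\left(-8,-1 \right)}}{k{\left(-8 \right)}} \right)}} = \frac{1}{-1704 - 15996 - 40 \frac{-8 - 1}{\left(-1\right) \left(-8\right)} - 372 \frac{-8 - 1}{\left(-1\right) \left(-8\right)}} = \frac{1}{-1704 - 15996 - 40 \left(- \frac{9}{8}\right) - 372 \left(- \frac{9}{8}\right)} = \frac{1}{-1704 - 15996 - 40 \left(\left(-9\right) \frac{1}{8}\right) - 372 \left(\left(-9\right) \frac{1}{8}\right)} = \frac{1}{-1704 - 15996 - -45 - 372 \left(- \frac{9}{8}\right)} = \frac{1}{-1704 - 15996 + 45 + \frac{837}{2}} = \frac{1}{- \frac{34473}{2}} = - \frac{2}{34473}$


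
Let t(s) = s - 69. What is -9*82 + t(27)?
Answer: -780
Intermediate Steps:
t(s) = -69 + s
-9*82 + t(27) = -9*82 + (-69 + 27) = -738 - 42 = -780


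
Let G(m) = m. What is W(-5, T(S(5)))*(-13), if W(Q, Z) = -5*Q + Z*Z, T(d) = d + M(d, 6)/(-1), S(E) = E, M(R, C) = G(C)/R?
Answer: -12818/25 ≈ -512.72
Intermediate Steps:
M(R, C) = C/R
T(d) = d - 6/d (T(d) = d + (6/d)/(-1) = d - 6/d)
W(Q, Z) = Z² - 5*Q (W(Q, Z) = -5*Q + Z² = Z² - 5*Q)
W(-5, T(S(5)))*(-13) = ((5 - 6/5)² - 5*(-5))*(-13) = ((5 - 6*⅕)² + 25)*(-13) = ((5 - 6/5)² + 25)*(-13) = ((19/5)² + 25)*(-13) = (361/25 + 25)*(-13) = (986/25)*(-13) = -12818/25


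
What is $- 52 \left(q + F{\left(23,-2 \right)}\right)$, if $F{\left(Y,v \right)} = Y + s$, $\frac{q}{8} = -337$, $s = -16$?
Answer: $139828$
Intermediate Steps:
$q = -2696$ ($q = 8 \left(-337\right) = -2696$)
$F{\left(Y,v \right)} = -16 + Y$ ($F{\left(Y,v \right)} = Y - 16 = -16 + Y$)
$- 52 \left(q + F{\left(23,-2 \right)}\right) = - 52 \left(-2696 + \left(-16 + 23\right)\right) = - 52 \left(-2696 + 7\right) = \left(-52\right) \left(-2689\right) = 139828$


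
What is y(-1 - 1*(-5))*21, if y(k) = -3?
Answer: -63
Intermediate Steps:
y(-1 - 1*(-5))*21 = -3*21 = -63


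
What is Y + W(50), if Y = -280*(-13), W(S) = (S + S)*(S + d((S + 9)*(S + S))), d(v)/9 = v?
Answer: 5318640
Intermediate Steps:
d(v) = 9*v
W(S) = 2*S*(S + 18*S*(9 + S)) (W(S) = (S + S)*(S + 9*((S + 9)*(S + S))) = (2*S)*(S + 9*((9 + S)*(2*S))) = (2*S)*(S + 9*(2*S*(9 + S))) = (2*S)*(S + 18*S*(9 + S)) = 2*S*(S + 18*S*(9 + S)))
Y = 3640
Y + W(50) = 3640 + 50²*(326 + 36*50) = 3640 + 2500*(326 + 1800) = 3640 + 2500*2126 = 3640 + 5315000 = 5318640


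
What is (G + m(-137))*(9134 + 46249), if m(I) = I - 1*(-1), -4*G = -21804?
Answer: 294360645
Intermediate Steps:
G = 5451 (G = -1/4*(-21804) = 5451)
m(I) = 1 + I (m(I) = I + 1 = 1 + I)
(G + m(-137))*(9134 + 46249) = (5451 + (1 - 137))*(9134 + 46249) = (5451 - 136)*55383 = 5315*55383 = 294360645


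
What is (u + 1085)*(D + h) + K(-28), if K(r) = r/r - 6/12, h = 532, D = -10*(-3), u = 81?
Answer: 1310585/2 ≈ 6.5529e+5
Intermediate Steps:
D = 30
K(r) = 1/2 (K(r) = 1 - 6*1/12 = 1 - 1/2 = 1/2)
(u + 1085)*(D + h) + K(-28) = (81 + 1085)*(30 + 532) + 1/2 = 1166*562 + 1/2 = 655292 + 1/2 = 1310585/2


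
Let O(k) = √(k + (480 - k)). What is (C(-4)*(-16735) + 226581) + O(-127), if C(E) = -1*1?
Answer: 243316 + 4*√30 ≈ 2.4334e+5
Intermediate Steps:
O(k) = 4*√30 (O(k) = √480 = 4*√30)
C(E) = -1
(C(-4)*(-16735) + 226581) + O(-127) = (-1*(-16735) + 226581) + 4*√30 = (16735 + 226581) + 4*√30 = 243316 + 4*√30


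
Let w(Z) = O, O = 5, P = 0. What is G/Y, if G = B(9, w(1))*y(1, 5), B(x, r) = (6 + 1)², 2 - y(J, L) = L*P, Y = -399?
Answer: -14/57 ≈ -0.24561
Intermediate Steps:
w(Z) = 5
y(J, L) = 2 (y(J, L) = 2 - L*0 = 2 - 1*0 = 2 + 0 = 2)
B(x, r) = 49 (B(x, r) = 7² = 49)
G = 98 (G = 49*2 = 98)
G/Y = 98/(-399) = 98*(-1/399) = -14/57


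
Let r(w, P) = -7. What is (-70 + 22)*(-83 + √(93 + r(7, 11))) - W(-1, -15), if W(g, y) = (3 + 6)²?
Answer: 3903 - 48*√86 ≈ 3457.9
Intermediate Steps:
W(g, y) = 81 (W(g, y) = 9² = 81)
(-70 + 22)*(-83 + √(93 + r(7, 11))) - W(-1, -15) = (-70 + 22)*(-83 + √(93 - 7)) - 1*81 = -48*(-83 + √86) - 81 = (3984 - 48*√86) - 81 = 3903 - 48*√86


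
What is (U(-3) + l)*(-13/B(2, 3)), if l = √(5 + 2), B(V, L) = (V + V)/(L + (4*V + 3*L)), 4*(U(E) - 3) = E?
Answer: -585/4 - 65*√7 ≈ -318.22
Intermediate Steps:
U(E) = 3 + E/4
B(V, L) = 2*V/(4*L + 4*V) (B(V, L) = (2*V)/(L + (3*L + 4*V)) = (2*V)/(4*L + 4*V) = 2*V/(4*L + 4*V))
l = √7 ≈ 2.6458
(U(-3) + l)*(-13/B(2, 3)) = ((3 + (¼)*(-3)) + √7)*(-13/((½)*2/(3 + 2))) = ((3 - ¾) + √7)*(-13/((½)*2/5)) = (9/4 + √7)*(-13/((½)*2*(⅕))) = (9/4 + √7)*(-13/⅕) = (9/4 + √7)*(-13*5) = (9/4 + √7)*(-65) = -585/4 - 65*√7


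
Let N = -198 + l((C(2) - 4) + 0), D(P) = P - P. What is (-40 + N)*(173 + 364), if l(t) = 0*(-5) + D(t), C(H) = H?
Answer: -127806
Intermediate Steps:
D(P) = 0
l(t) = 0 (l(t) = 0*(-5) + 0 = 0 + 0 = 0)
N = -198 (N = -198 + 0 = -198)
(-40 + N)*(173 + 364) = (-40 - 198)*(173 + 364) = -238*537 = -127806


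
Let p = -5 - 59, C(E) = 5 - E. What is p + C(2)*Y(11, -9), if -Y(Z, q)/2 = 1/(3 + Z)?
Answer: -451/7 ≈ -64.429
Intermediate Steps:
Y(Z, q) = -2/(3 + Z)
p = -64
p + C(2)*Y(11, -9) = -64 + (5 - 1*2)*(-2/(3 + 11)) = -64 + (5 - 2)*(-2/14) = -64 + 3*(-2*1/14) = -64 + 3*(-1/7) = -64 - 3/7 = -451/7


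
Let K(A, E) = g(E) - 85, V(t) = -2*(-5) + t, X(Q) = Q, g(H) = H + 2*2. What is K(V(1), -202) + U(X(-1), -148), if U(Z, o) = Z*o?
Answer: -135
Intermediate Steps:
g(H) = 4 + H (g(H) = H + 4 = 4 + H)
V(t) = 10 + t
K(A, E) = -81 + E (K(A, E) = (4 + E) - 85 = -81 + E)
K(V(1), -202) + U(X(-1), -148) = (-81 - 202) - 1*(-148) = -283 + 148 = -135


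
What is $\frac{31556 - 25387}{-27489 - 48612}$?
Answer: $- \frac{6169}{76101} \approx -0.081063$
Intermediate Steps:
$\frac{31556 - 25387}{-27489 - 48612} = \frac{6169}{-76101} = 6169 \left(- \frac{1}{76101}\right) = - \frac{6169}{76101}$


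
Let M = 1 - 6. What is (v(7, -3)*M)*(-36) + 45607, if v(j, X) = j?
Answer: 46867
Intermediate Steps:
M = -5
(v(7, -3)*M)*(-36) + 45607 = (7*(-5))*(-36) + 45607 = -35*(-36) + 45607 = 1260 + 45607 = 46867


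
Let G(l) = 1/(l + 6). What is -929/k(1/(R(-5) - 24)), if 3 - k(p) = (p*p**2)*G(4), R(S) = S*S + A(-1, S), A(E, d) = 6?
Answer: -3186470/10289 ≈ -309.70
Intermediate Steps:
R(S) = 6 + S**2 (R(S) = S*S + 6 = S**2 + 6 = 6 + S**2)
G(l) = 1/(6 + l)
k(p) = 3 - p**3/10 (k(p) = 3 - p*p**2/(6 + 4) = 3 - p**3/10)
-929/k(1/(R(-5) - 24)) = -929/(3 - 1/(10*((6 + (-5)**2) - 24)**3)) = -929/(3 - 1/(10*((6 + 25) - 24)**3)) = -929/(3 - 1/(10*(31 - 24)**3)) = -929/(3 - (1/7)**3/10) = -929/(3 - 1/10*1/343) = -929/(3 - 1/3430) = -929/10289/3430 = -929*3430/10289 = -3186470/10289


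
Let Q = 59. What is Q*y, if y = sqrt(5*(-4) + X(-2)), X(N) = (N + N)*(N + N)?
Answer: 118*I ≈ 118.0*I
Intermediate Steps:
X(N) = 4*N**2 (X(N) = (2*N)*(2*N) = 4*N**2)
y = 2*I (y = sqrt(5*(-4) + 4*(-2)**2) = sqrt(-20 + 4*4) = sqrt(-20 + 16) = sqrt(-4) = 2*I ≈ 2.0*I)
Q*y = 59*(2*I) = 118*I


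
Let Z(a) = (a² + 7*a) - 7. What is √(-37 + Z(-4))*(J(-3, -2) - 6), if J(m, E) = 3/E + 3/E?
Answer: -18*I*√14 ≈ -67.35*I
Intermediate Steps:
Z(a) = -7 + a² + 7*a
J(m, E) = 6/E
√(-37 + Z(-4))*(J(-3, -2) - 6) = √(-37 + (-7 + (-4)² + 7*(-4)))*(6/(-2) - 6) = √(-37 + (-7 + 16 - 28))*(6*(-½) - 6) = √(-37 - 19)*(-3 - 6) = √(-56)*(-9) = (2*I*√14)*(-9) = -18*I*√14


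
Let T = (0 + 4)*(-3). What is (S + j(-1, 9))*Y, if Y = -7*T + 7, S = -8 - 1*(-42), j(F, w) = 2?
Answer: 3276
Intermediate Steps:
S = 34 (S = -8 + 42 = 34)
T = -12 (T = 4*(-3) = -12)
Y = 91 (Y = -7*(-12) + 7 = 84 + 7 = 91)
(S + j(-1, 9))*Y = (34 + 2)*91 = 36*91 = 3276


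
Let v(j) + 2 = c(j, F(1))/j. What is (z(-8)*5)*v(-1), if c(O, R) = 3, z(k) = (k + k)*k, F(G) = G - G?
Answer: -3200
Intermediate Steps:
F(G) = 0
z(k) = 2*k**2 (z(k) = (2*k)*k = 2*k**2)
v(j) = -2 + 3/j
(z(-8)*5)*v(-1) = ((2*(-8)**2)*5)*(-2 + 3/(-1)) = ((2*64)*5)*(-2 + 3*(-1)) = (128*5)*(-2 - 3) = 640*(-5) = -3200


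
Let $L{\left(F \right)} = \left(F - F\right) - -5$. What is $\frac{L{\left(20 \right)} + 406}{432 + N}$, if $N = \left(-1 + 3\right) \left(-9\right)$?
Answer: $\frac{137}{138} \approx 0.99275$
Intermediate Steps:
$L{\left(F \right)} = 5$ ($L{\left(F \right)} = 0 + 5 = 5$)
$N = -18$ ($N = 2 \left(-9\right) = -18$)
$\frac{L{\left(20 \right)} + 406}{432 + N} = \frac{5 + 406}{432 - 18} = \frac{411}{414} = 411 \cdot \frac{1}{414} = \frac{137}{138}$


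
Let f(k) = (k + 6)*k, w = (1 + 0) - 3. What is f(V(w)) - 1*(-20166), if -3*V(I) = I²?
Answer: 181438/9 ≈ 20160.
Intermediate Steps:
w = -2 (w = 1 - 3 = -2)
V(I) = -I²/3
f(k) = k*(6 + k) (f(k) = (6 + k)*k = k*(6 + k))
f(V(w)) - 1*(-20166) = (-⅓*(-2)²)*(6 - ⅓*(-2)²) - 1*(-20166) = (-⅓*4)*(6 - ⅓*4) + 20166 = -4*(6 - 4/3)/3 + 20166 = -4/3*14/3 + 20166 = -56/9 + 20166 = 181438/9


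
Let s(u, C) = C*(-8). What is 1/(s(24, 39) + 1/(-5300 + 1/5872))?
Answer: -31121599/9709944760 ≈ -0.0032051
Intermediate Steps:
s(u, C) = -8*C
1/(s(24, 39) + 1/(-5300 + 1/5872)) = 1/(-8*39 + 1/(-5300 + 1/5872)) = 1/(-312 + 1/(-5300 + 1/5872)) = 1/(-312 + 1/(-31121599/5872)) = 1/(-312 - 5872/31121599) = 1/(-9709944760/31121599) = -31121599/9709944760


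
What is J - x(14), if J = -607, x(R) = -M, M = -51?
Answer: -658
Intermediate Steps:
x(R) = 51 (x(R) = -1*(-51) = 51)
J - x(14) = -607 - 1*51 = -607 - 51 = -658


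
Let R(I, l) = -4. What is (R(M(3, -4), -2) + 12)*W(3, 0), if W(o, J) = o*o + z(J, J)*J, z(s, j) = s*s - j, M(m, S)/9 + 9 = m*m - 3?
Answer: 72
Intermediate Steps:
M(m, S) = -108 + 9*m**2 (M(m, S) = -81 + 9*(m*m - 3) = -81 + 9*(m**2 - 3) = -81 + 9*(-3 + m**2) = -81 + (-27 + 9*m**2) = -108 + 9*m**2)
z(s, j) = s**2 - j
W(o, J) = o**2 + J*(J**2 - J) (W(o, J) = o*o + (J**2 - J)*J = o**2 + J*(J**2 - J))
(R(M(3, -4), -2) + 12)*W(3, 0) = (-4 + 12)*(3**2 + 0**2*(-1 + 0)) = 8*(9 + 0*(-1)) = 8*(9 + 0) = 8*9 = 72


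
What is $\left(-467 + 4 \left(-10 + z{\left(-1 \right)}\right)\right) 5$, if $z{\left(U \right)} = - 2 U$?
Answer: $-2495$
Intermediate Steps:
$\left(-467 + 4 \left(-10 + z{\left(-1 \right)}\right)\right) 5 = \left(-467 + 4 \left(-10 - -2\right)\right) 5 = \left(-467 + 4 \left(-10 + 2\right)\right) 5 = \left(-467 + 4 \left(-8\right)\right) 5 = \left(-467 - 32\right) 5 = \left(-499\right) 5 = -2495$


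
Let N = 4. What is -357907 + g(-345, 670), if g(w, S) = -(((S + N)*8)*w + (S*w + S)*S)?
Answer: 155923933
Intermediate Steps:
g(w, S) = -S*(S + S*w) - w*(32 + 8*S) (g(w, S) = -(((S + 4)*8)*w + (S*w + S)*S) = -(((4 + S)*8)*w + (S + S*w)*S) = -((32 + 8*S)*w + S*(S + S*w)) = -(w*(32 + 8*S) + S*(S + S*w)) = -(S*(S + S*w) + w*(32 + 8*S)) = -S*(S + S*w) - w*(32 + 8*S))
-357907 + g(-345, 670) = -357907 + (-1*670² - 32*(-345) - 1*(-345)*670² - 8*670*(-345)) = -357907 + (-1*448900 + 11040 - 1*(-345)*448900 + 1849200) = -357907 + (-448900 + 11040 + 154870500 + 1849200) = -357907 + 156281840 = 155923933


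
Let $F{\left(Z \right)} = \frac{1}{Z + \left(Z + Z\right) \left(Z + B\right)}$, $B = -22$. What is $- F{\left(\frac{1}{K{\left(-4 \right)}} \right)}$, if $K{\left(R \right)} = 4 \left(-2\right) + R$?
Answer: $- \frac{72}{259} \approx -0.27799$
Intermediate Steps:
$K{\left(R \right)} = -8 + R$
$F{\left(Z \right)} = \frac{1}{Z + 2 Z \left(-22 + Z\right)}$ ($F{\left(Z \right)} = \frac{1}{Z + \left(Z + Z\right) \left(Z - 22\right)} = \frac{1}{Z + 2 Z \left(-22 + Z\right)}$)
$- F{\left(\frac{1}{K{\left(-4 \right)}} \right)} = - \frac{1}{\frac{1}{-8 - 4} \left(-43 + \frac{2}{-8 - 4}\right)} = - \frac{1}{\frac{1}{-12} \left(-43 + \frac{2}{-12}\right)} = - \frac{1}{\left(- \frac{1}{12}\right) \left(-43 + 2 \left(- \frac{1}{12}\right)\right)} = - \frac{-12}{-43 - \frac{1}{6}} = - \frac{-12}{- \frac{259}{6}} = - \frac{\left(-12\right) \left(-6\right)}{259} = \left(-1\right) \frac{72}{259} = - \frac{72}{259}$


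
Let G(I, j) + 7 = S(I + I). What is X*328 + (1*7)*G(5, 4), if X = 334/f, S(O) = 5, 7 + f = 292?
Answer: 105562/285 ≈ 370.39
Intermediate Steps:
f = 285 (f = -7 + 292 = 285)
X = 334/285 ≈ 1.1719
G(I, j) = -2 (G(I, j) = -7 + 5 = -2)
X*328 + (1*7)*G(5, 4) = (334/285)*328 + (1*7)*(-2) = 109552/285 + 7*(-2) = 109552/285 - 14 = 105562/285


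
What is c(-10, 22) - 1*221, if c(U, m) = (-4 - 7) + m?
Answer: -210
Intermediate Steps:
c(U, m) = -11 + m
c(-10, 22) - 1*221 = (-11 + 22) - 1*221 = 11 - 221 = -210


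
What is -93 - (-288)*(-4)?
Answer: -1245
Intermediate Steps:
-93 - (-288)*(-4) = -93 - 144*8 = -93 - 1152 = -1245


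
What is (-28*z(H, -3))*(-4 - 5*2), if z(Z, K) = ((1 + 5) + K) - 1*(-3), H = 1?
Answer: 2352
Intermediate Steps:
z(Z, K) = 9 + K (z(Z, K) = (6 + K) + 3 = 9 + K)
(-28*z(H, -3))*(-4 - 5*2) = (-28*(9 - 3))*(-4 - 5*2) = (-28*6)*(-4 - 10) = -168*(-14) = 2352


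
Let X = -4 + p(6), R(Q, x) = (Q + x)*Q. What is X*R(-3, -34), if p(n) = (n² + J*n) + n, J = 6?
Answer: 8214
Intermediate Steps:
R(Q, x) = Q*(Q + x)
p(n) = n² + 7*n (p(n) = (n² + 6*n) + n = n² + 7*n)
X = 74 (X = -4 + 6*(7 + 6) = -4 + 6*13 = -4 + 78 = 74)
X*R(-3, -34) = 74*(-3*(-3 - 34)) = 74*(-3*(-37)) = 74*111 = 8214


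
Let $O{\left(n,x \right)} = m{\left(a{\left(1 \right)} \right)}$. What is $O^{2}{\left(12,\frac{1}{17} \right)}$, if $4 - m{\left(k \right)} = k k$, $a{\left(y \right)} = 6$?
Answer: $1024$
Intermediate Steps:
$m{\left(k \right)} = 4 - k^{2}$ ($m{\left(k \right)} = 4 - k k = 4 - k^{2}$)
$O{\left(n,x \right)} = -32$ ($O{\left(n,x \right)} = 4 - 6^{2} = 4 - 36 = -32$)
$O^{2}{\left(12,\frac{1}{17} \right)} = \left(-32\right)^{2} = 1024$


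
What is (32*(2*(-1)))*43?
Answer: -2752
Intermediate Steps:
(32*(2*(-1)))*43 = (32*(-2))*43 = -64*43 = -2752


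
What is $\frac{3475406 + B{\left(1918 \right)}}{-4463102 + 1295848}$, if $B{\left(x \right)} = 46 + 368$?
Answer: $- \frac{1737910}{1583627} \approx -1.0974$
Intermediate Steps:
$B{\left(x \right)} = 414$
$\frac{3475406 + B{\left(1918 \right)}}{-4463102 + 1295848} = \frac{3475406 + 414}{-4463102 + 1295848} = \frac{3475820}{-3167254} = 3475820 \left(- \frac{1}{3167254}\right) = - \frac{1737910}{1583627}$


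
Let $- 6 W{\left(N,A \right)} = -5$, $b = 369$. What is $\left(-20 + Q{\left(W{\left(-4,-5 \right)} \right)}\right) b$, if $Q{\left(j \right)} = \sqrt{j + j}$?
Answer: $-7380 + 123 \sqrt{15} \approx -6903.6$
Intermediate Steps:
$W{\left(N,A \right)} = \frac{5}{6}$ ($W{\left(N,A \right)} = \left(- \frac{1}{6}\right) \left(-5\right) = \frac{5}{6}$)
$Q{\left(j \right)} = \sqrt{2} \sqrt{j}$ ($Q{\left(j \right)} = \sqrt{2 j} = \sqrt{2} \sqrt{j}$)
$\left(-20 + Q{\left(W{\left(-4,-5 \right)} \right)}\right) b = \left(-20 + \sqrt{2} \sqrt{\frac{5}{6}}\right) 369 = \left(-20 + \sqrt{2} \frac{\sqrt{30}}{6}\right) 369 = \left(-20 + \frac{\sqrt{15}}{3}\right) 369 = -7380 + 123 \sqrt{15}$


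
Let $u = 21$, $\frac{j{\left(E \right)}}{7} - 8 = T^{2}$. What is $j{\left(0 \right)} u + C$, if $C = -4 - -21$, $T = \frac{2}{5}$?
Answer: $\frac{30413}{25} \approx 1216.5$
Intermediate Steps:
$T = \frac{2}{5}$ ($T = 2 \cdot \frac{1}{5} = \frac{2}{5} \approx 0.4$)
$j{\left(E \right)} = \frac{1428}{25}$ ($j{\left(E \right)} = 56 + 7 \left(\frac{2}{5}\right)^{2} = 56 + 7 \cdot \frac{4}{25} = 56 + \frac{28}{25} = \frac{1428}{25}$)
$C = 17$ ($C = -4 + 21 = 17$)
$j{\left(0 \right)} u + C = \frac{1428}{25} \cdot 21 + 17 = \frac{29988}{25} + 17 = \frac{30413}{25}$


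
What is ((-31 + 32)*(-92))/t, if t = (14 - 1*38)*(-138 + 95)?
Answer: -23/258 ≈ -0.089147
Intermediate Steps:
t = 1032 (t = (14 - 38)*(-43) = -24*(-43) = 1032)
((-31 + 32)*(-92))/t = ((-31 + 32)*(-92))/1032 = (1*(-92))*(1/1032) = -92*1/1032 = -23/258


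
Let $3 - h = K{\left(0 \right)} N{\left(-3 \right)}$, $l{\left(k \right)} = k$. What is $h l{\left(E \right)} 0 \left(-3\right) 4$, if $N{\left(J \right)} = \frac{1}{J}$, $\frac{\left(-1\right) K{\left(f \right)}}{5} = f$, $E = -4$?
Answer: $0$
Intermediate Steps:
$K{\left(f \right)} = - 5 f$
$h = 3$ ($h = 3 - \frac{\left(-5\right) 0}{-3} = 3 - 0 \left(- \frac{1}{3}\right) = 3 - 0 = 3 + 0 = 3$)
$h l{\left(E \right)} 0 \left(-3\right) 4 = 3 \left(-4\right) 0 \left(-3\right) 4 = - 12 \cdot 0 \cdot 4 = \left(-12\right) 0 = 0$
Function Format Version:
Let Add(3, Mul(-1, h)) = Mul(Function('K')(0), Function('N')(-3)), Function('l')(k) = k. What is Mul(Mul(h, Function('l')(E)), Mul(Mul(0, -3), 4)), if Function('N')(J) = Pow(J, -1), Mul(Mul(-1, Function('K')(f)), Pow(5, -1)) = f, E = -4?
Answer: 0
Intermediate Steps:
Function('K')(f) = Mul(-5, f)
h = 3 (h = Add(3, Mul(-1, Mul(Mul(-5, 0), Pow(-3, -1)))) = Add(3, Mul(-1, Mul(0, Rational(-1, 3)))) = Add(3, Mul(-1, 0)) = Add(3, 0) = 3)
Mul(Mul(h, Function('l')(E)), Mul(Mul(0, -3), 4)) = Mul(Mul(3, -4), Mul(Mul(0, -3), 4)) = Mul(-12, Mul(0, 4)) = Mul(-12, 0) = 0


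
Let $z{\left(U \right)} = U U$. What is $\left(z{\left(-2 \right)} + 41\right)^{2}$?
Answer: $2025$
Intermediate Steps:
$z{\left(U \right)} = U^{2}$
$\left(z{\left(-2 \right)} + 41\right)^{2} = \left(\left(-2\right)^{2} + 41\right)^{2} = \left(4 + 41\right)^{2} = 45^{2} = 2025$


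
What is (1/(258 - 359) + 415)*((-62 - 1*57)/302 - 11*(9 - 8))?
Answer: -72113037/15251 ≈ -4728.4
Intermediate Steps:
(1/(258 - 359) + 415)*((-62 - 1*57)/302 - 11*(9 - 8)) = (1/(-101) + 415)*((-62 - 57)*(1/302) - 11*1) = (-1/101 + 415)*(-119*1/302 - 11) = 41914*(-119/302 - 11)/101 = (41914/101)*(-3441/302) = -72113037/15251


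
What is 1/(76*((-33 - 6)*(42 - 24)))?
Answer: -1/53352 ≈ -1.8743e-5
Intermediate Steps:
1/(76*((-33 - 6)*(42 - 24))) = 1/(76*(-39*18)) = 1/(76*(-702)) = 1/(-53352) = -1/53352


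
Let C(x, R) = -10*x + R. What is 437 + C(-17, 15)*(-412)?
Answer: -75783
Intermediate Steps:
C(x, R) = R - 10*x
437 + C(-17, 15)*(-412) = 437 + (15 - 10*(-17))*(-412) = 437 + (15 + 170)*(-412) = 437 + 185*(-412) = 437 - 76220 = -75783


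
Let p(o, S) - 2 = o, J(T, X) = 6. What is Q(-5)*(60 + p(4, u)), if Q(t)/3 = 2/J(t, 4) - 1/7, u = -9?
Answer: 264/7 ≈ 37.714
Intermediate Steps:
Q(t) = 4/7 (Q(t) = 3*(2/6 - 1/7) = 3*(2*(⅙) - 1*⅐) = 3*(⅓ - ⅐) = 3*(4/21) = 4/7)
p(o, S) = 2 + o
Q(-5)*(60 + p(4, u)) = 4*(60 + (2 + 4))/7 = 4*(60 + 6)/7 = (4/7)*66 = 264/7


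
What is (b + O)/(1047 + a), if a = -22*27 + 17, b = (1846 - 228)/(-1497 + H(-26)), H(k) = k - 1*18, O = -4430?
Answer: -3414124/362135 ≈ -9.4278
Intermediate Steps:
H(k) = -18 + k (H(k) = k - 18 = -18 + k)
b = -1618/1541 (b = (1846 - 228)/(-1497 + (-18 - 26)) = 1618/(-1497 - 44) = 1618/(-1541) = 1618*(-1/1541) = -1618/1541 ≈ -1.0500)
a = -577 (a = -594 + 17 = -577)
(b + O)/(1047 + a) = (-1618/1541 - 4430)/(1047 - 577) = -6828248/1541/470 = -6828248/1541*1/470 = -3414124/362135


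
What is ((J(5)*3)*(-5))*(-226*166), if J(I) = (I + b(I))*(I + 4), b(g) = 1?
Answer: 30387960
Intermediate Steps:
J(I) = (1 + I)*(4 + I) (J(I) = (I + 1)*(I + 4) = (1 + I)*(4 + I))
((J(5)*3)*(-5))*(-226*166) = (((4 + 5² + 5*5)*3)*(-5))*(-226*166) = (((4 + 25 + 25)*3)*(-5))*(-37516) = ((54*3)*(-5))*(-37516) = (162*(-5))*(-37516) = -810*(-37516) = 30387960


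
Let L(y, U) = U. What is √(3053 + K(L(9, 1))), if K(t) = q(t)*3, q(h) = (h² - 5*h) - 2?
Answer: √3035 ≈ 55.091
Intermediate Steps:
q(h) = -2 + h² - 5*h
K(t) = -6 - 15*t + 3*t² (K(t) = (-2 + t² - 5*t)*3 = -6 - 15*t + 3*t²)
√(3053 + K(L(9, 1))) = √(3053 + (-6 - 15*1 + 3*1²)) = √(3053 + (-6 - 15 + 3*1)) = √(3053 + (-6 - 15 + 3)) = √(3053 - 18) = √3035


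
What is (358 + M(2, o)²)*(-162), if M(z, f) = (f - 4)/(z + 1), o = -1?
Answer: -58446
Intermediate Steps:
M(z, f) = (-4 + f)/(1 + z)
(358 + M(2, o)²)*(-162) = (358 + ((-4 - 1)/(1 + 2))²)*(-162) = (358 + (-5/3)²)*(-162) = (358 + 25/9)*(-162) = (3247/9)*(-162) = -58446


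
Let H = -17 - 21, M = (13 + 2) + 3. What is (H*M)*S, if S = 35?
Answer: -23940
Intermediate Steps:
M = 18 (M = 15 + 3 = 18)
H = -38
(H*M)*S = -38*18*35 = -684*35 = -23940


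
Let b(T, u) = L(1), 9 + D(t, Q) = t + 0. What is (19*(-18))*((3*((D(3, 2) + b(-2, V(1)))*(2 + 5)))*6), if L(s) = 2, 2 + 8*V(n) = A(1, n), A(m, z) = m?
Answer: 172368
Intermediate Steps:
V(n) = -⅛ (V(n) = -¼ + (⅛)*1 = -¼ + ⅛ = -⅛)
D(t, Q) = -9 + t (D(t, Q) = -9 + (t + 0) = -9 + t)
b(T, u) = 2
(19*(-18))*((3*((D(3, 2) + b(-2, V(1)))*(2 + 5)))*6) = (19*(-18))*((3*(((-9 + 3) + 2)*(2 + 5)))*6) = -342*3*((-6 + 2)*7)*6 = -342*3*(-4*7)*6 = -342*3*(-28)*6 = -(-28728)*6 = -342*(-504) = 172368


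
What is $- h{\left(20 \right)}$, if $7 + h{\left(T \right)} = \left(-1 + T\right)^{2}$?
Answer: $-354$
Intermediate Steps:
$h{\left(T \right)} = -7 + \left(-1 + T\right)^{2}$
$- h{\left(20 \right)} = - (-7 + \left(-1 + 20\right)^{2}) = - (-7 + 19^{2}) = - (-7 + 361) = \left(-1\right) 354 = -354$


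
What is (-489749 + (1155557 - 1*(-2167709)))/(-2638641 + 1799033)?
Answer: -2833517/839608 ≈ -3.3748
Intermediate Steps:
(-489749 + (1155557 - 1*(-2167709)))/(-2638641 + 1799033) = (-489749 + (1155557 + 2167709))/(-839608) = (-489749 + 3323266)*(-1/839608) = 2833517*(-1/839608) = -2833517/839608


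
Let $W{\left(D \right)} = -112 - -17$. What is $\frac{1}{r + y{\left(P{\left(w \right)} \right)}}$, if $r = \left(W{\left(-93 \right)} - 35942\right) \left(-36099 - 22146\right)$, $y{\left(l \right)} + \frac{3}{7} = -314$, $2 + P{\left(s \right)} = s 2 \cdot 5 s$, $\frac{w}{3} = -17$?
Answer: $\frac{7}{14692823254} \approx 4.7642 \cdot 10^{-10}$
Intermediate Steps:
$w = -51$ ($w = 3 \left(-17\right) = -51$)
$P{\left(s \right)} = -2 + 10 s^{2}$ ($P{\left(s \right)} = -2 + s 2 \cdot 5 s = -2 + 2 s 5 s = -2 + 10 s^{2}$)
$W{\left(D \right)} = -95$ ($W{\left(D \right)} = -112 + 17 = -95$)
$y{\left(l \right)} = - \frac{2201}{7}$ ($y{\left(l \right)} = - \frac{3}{7} - 314 = - \frac{2201}{7}$)
$r = 2098975065$ ($r = \left(-95 - 35942\right) \left(-36099 - 22146\right) = \left(-36037\right) \left(-58245\right) = 2098975065$)
$\frac{1}{r + y{\left(P{\left(w \right)} \right)}} = \frac{1}{2098975065 - \frac{2201}{7}} = \frac{1}{\frac{14692823254}{7}} = \frac{7}{14692823254}$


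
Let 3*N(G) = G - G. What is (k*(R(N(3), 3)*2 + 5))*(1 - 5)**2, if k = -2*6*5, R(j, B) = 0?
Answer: -4800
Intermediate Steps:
N(G) = 0 (N(G) = (G - G)/3 = (1/3)*0 = 0)
k = -60 (k = -12*5 = -60)
(k*(R(N(3), 3)*2 + 5))*(1 - 5)**2 = (-60*(0*2 + 5))*(1 - 5)**2 = -60*(0 + 5)*(-4)**2 = -60*5*16 = -300*16 = -4800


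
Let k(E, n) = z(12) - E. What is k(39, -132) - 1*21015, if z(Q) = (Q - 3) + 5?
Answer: -21040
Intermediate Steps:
z(Q) = 2 + Q (z(Q) = (-3 + Q) + 5 = 2 + Q)
k(E, n) = 14 - E (k(E, n) = (2 + 12) - E = 14 - E)
k(39, -132) - 1*21015 = (14 - 1*39) - 1*21015 = (14 - 39) - 21015 = -25 - 21015 = -21040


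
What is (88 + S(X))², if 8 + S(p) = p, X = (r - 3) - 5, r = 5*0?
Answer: 5184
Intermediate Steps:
r = 0
X = -8 (X = (0 - 3) - 5 = -3 - 5 = -8)
S(p) = -8 + p
(88 + S(X))² = (88 + (-8 - 8))² = (88 - 16)² = 72² = 5184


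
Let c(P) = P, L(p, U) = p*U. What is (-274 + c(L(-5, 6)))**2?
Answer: 92416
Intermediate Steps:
L(p, U) = U*p
(-274 + c(L(-5, 6)))**2 = (-274 + 6*(-5))**2 = (-274 - 30)**2 = (-304)**2 = 92416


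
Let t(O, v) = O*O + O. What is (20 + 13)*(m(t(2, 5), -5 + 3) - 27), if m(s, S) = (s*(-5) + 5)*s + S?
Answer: -5907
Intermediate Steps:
t(O, v) = O + O**2 (t(O, v) = O**2 + O = O + O**2)
m(s, S) = S + s*(5 - 5*s) (m(s, S) = (-5*s + 5)*s + S = (5 - 5*s)*s + S = s*(5 - 5*s) + S = S + s*(5 - 5*s))
(20 + 13)*(m(t(2, 5), -5 + 3) - 27) = (20 + 13)*(((-5 + 3) - 5*4*(1 + 2)**2 + 5*(2*(1 + 2))) - 27) = 33*((-2 - 5*(2*3)**2 + 5*(2*3)) - 27) = 33*((-2 - 5*6**2 + 5*6) - 27) = 33*((-2 - 5*36 + 30) - 27) = 33*((-2 - 180 + 30) - 27) = 33*(-152 - 27) = 33*(-179) = -5907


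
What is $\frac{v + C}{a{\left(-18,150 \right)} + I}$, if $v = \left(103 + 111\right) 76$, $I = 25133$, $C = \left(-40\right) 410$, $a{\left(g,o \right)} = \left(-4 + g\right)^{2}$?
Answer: $- \frac{136}{25617} \approx -0.005309$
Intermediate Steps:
$C = -16400$
$v = 16264$ ($v = 214 \cdot 76 = 16264$)
$\frac{v + C}{a{\left(-18,150 \right)} + I} = \frac{16264 - 16400}{\left(-4 - 18\right)^{2} + 25133} = - \frac{136}{\left(-22\right)^{2} + 25133} = - \frac{136}{484 + 25133} = - \frac{136}{25617}$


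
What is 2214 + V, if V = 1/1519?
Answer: 3363067/1519 ≈ 2214.0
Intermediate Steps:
V = 1/1519 ≈ 0.00065833
2214 + V = 2214 + 1/1519 = 3363067/1519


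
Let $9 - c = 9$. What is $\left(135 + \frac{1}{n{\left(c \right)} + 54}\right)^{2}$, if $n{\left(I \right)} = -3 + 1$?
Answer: $\frac{49294441}{2704} \approx 18230.0$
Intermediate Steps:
$c = 0$ ($c = 9 - 9 = 0$)
$n{\left(I \right)} = -2$
$\left(135 + \frac{1}{n{\left(c \right)} + 54}\right)^{2} = \left(135 + \frac{1}{-2 + 54}\right)^{2} = \left(135 + \frac{1}{52}\right)^{2} = \left(\frac{7021}{52}\right)^{2} = \frac{49294441}{2704}$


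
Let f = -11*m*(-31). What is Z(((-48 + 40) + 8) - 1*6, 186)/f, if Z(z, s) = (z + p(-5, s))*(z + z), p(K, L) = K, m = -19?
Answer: -12/589 ≈ -0.020374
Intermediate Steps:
f = -6479 (f = -11*(-19)*(-31) = 209*(-31) = -6479)
Z(z, s) = 2*z*(-5 + z) (Z(z, s) = (z - 5)*(z + z) = (-5 + z)*(2*z) = 2*z*(-5 + z))
Z(((-48 + 40) + 8) - 1*6, 186)/f = (2*(((-48 + 40) + 8) - 1*6)*(-5 + (((-48 + 40) + 8) - 1*6)))/(-6479) = (2*((-8 + 8) - 6)*(-5 + ((-8 + 8) - 6)))*(-1/6479) = (2*(0 - 6)*(-5 + (0 - 6)))*(-1/6479) = (2*(-6)*(-5 - 6))*(-1/6479) = (2*(-6)*(-11))*(-1/6479) = 132*(-1/6479) = -12/589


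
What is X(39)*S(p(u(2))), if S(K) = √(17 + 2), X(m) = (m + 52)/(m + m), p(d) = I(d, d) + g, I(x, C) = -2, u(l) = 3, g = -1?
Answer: 7*√19/6 ≈ 5.0854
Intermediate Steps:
p(d) = -3 (p(d) = -2 - 1 = -3)
X(m) = (52 + m)/(2*m) (X(m) = (52 + m)/((2*m)) = (52 + m)*(1/(2*m)) = (52 + m)/(2*m))
S(K) = √19
X(39)*S(p(u(2))) = ((½)*(52 + 39)/39)*√19 = ((½)*(1/39)*91)*√19 = 7*√19/6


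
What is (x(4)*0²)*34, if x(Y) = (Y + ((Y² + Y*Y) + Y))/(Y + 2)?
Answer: 0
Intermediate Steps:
x(Y) = (2*Y + 2*Y²)/(2 + Y) (x(Y) = (Y + ((Y² + Y²) + Y))/(2 + Y) = (Y + (2*Y² + Y))/(2 + Y) = (Y + (Y + 2*Y²))/(2 + Y) = (2*Y + 2*Y²)/(2 + Y))
(x(4)*0²)*34 = ((2*4*(1 + 4)/(2 + 4))*0²)*34 = ((2*4*5/6)*0)*34 = ((2*4*(⅙)*5)*0)*34 = ((20/3)*0)*34 = 0*34 = 0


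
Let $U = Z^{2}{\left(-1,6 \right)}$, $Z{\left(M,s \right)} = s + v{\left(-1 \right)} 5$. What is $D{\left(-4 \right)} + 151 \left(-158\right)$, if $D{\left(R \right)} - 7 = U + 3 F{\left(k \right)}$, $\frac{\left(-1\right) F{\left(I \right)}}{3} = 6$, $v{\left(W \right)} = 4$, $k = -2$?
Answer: $-23229$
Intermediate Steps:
$F{\left(I \right)} = -18$ ($F{\left(I \right)} = \left(-3\right) 6 = -18$)
$Z{\left(M,s \right)} = 20 + s$ ($Z{\left(M,s \right)} = s + 4 \cdot 5 = s + 20 = 20 + s$)
$U = 676$ ($U = \left(20 + 6\right)^{2} = 26^{2} = 676$)
$D{\left(R \right)} = 629$ ($D{\left(R \right)} = 7 + \left(676 + 3 \left(-18\right)\right) = 7 + \left(676 - 54\right) = 7 + 622 = 629$)
$D{\left(-4 \right)} + 151 \left(-158\right) = 629 + 151 \left(-158\right) = 629 - 23858 = -23229$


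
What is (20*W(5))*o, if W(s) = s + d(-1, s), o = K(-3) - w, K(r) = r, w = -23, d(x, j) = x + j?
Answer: 3600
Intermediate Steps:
d(x, j) = j + x
o = 20 (o = -3 - 1*(-23) = -3 + 23 = 20)
W(s) = -1 + 2*s (W(s) = s + (s - 1) = s + (-1 + s) = -1 + 2*s)
(20*W(5))*o = (20*(-1 + 2*5))*20 = (20*(-1 + 10))*20 = (20*9)*20 = 180*20 = 3600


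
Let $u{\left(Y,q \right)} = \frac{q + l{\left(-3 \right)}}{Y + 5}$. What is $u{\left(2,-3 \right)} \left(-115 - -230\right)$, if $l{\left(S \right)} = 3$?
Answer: $0$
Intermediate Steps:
$u{\left(Y,q \right)} = \frac{3 + q}{5 + Y}$ ($u{\left(Y,q \right)} = \frac{q + 3}{Y + 5} = \frac{3 + q}{5 + Y}$)
$u{\left(2,-3 \right)} \left(-115 - -230\right) = \frac{3 - 3}{5 + 2} \left(-115 - -230\right) = \frac{1}{7} \cdot 0 \left(-115 + 230\right) = \frac{1}{7} \cdot 0 \cdot 115 = 0 \cdot 115 = 0$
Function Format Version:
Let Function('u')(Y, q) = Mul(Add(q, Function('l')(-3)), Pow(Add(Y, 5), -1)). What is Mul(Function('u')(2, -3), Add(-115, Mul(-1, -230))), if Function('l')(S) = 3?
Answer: 0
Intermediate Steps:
Function('u')(Y, q) = Mul(Pow(Add(5, Y), -1), Add(3, q)) (Function('u')(Y, q) = Mul(Add(q, 3), Pow(Add(Y, 5), -1)) = Mul(Add(3, q), Pow(Add(5, Y), -1)) = Mul(Pow(Add(5, Y), -1), Add(3, q)))
Mul(Function('u')(2, -3), Add(-115, Mul(-1, -230))) = Mul(Mul(Pow(Add(5, 2), -1), Add(3, -3)), Add(-115, Mul(-1, -230))) = Mul(Mul(Pow(7, -1), 0), Add(-115, 230)) = Mul(Mul(Rational(1, 7), 0), 115) = Mul(0, 115) = 0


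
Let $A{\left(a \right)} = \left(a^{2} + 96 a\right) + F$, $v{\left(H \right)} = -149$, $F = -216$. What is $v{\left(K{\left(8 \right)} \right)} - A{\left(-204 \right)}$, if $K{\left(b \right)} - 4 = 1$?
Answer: $-21965$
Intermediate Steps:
$K{\left(b \right)} = 5$ ($K{\left(b \right)} = 4 + 1 = 5$)
$A{\left(a \right)} = -216 + a^{2} + 96 a$ ($A{\left(a \right)} = \left(a^{2} + 96 a\right) - 216 = -216 + a^{2} + 96 a$)
$v{\left(K{\left(8 \right)} \right)} - A{\left(-204 \right)} = -149 - \left(-216 + \left(-204\right)^{2} + 96 \left(-204\right)\right) = -149 - \left(-216 + 41616 - 19584\right) = -149 - 21816 = -21965$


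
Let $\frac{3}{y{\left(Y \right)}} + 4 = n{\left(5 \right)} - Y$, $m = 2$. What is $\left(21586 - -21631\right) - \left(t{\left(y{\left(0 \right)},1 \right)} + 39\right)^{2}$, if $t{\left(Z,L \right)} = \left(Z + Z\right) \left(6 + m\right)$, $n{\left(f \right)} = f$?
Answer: $35648$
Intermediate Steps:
$y{\left(Y \right)} = \frac{3}{1 - Y}$ ($y{\left(Y \right)} = \frac{3}{-4 - \left(-5 + Y\right)} = \frac{3}{1 - Y}$)
$t{\left(Z,L \right)} = 16 Z$ ($t{\left(Z,L \right)} = \left(Z + Z\right) \left(6 + 2\right) = 2 Z 8 = 16 Z$)
$\left(21586 - -21631\right) - \left(t{\left(y{\left(0 \right)},1 \right)} + 39\right)^{2} = \left(21586 - -21631\right) - \left(16 \left(- \frac{3}{-1 + 0}\right) + 39\right)^{2} = \left(21586 + 21631\right) - \left(16 \left(- \frac{3}{-1}\right) + 39\right)^{2} = 43217 - \left(16 \left(\left(-3\right) \left(-1\right)\right) + 39\right)^{2} = 43217 - \left(16 \cdot 3 + 39\right)^{2} = 43217 - \left(48 + 39\right)^{2} = 43217 - 87^{2} = 43217 - 7569 = 35648$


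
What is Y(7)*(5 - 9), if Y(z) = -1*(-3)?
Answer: -12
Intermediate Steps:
Y(z) = 3
Y(7)*(5 - 9) = 3*(5 - 9) = 3*(-4) = -12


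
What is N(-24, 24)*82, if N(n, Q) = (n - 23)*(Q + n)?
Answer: 0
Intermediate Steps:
N(n, Q) = (-23 + n)*(Q + n)
N(-24, 24)*82 = ((-24)² - 23*24 - 23*(-24) + 24*(-24))*82 = (576 - 552 + 552 - 576)*82 = 0*82 = 0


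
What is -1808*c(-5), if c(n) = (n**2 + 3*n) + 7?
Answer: -30736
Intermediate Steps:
c(n) = 7 + n**2 + 3*n
-1808*c(-5) = -1808*(7 + (-5)**2 + 3*(-5)) = -1808*(7 + 25 - 15) = -1808*17 = -30736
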